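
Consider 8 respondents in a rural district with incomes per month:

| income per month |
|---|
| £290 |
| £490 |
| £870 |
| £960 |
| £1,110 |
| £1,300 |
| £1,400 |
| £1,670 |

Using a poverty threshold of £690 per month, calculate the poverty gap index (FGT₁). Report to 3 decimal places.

Below the line: £290, £490 (q = 2 of N = 8).
Normalized shortfalls: (690−290)/690 = 0.5797; (690−490)/690 = 0.2899.
Sum of shortfalls = 0.869565; P₁ averages over all N: 0.869565 / 8 = 0.109.

0.109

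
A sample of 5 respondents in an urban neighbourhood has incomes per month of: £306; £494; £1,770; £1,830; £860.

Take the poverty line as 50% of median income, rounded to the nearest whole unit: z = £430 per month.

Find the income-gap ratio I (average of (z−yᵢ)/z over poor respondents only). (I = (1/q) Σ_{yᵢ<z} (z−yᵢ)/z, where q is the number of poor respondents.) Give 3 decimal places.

Below z: £306 (q = 1 of N = 5).
Shortfall ratios (z−y)/z: 0.2884; sum = 0.288372.
I averages over the q = 1 poor units only: 0.288372 / 1 = 0.288.

0.288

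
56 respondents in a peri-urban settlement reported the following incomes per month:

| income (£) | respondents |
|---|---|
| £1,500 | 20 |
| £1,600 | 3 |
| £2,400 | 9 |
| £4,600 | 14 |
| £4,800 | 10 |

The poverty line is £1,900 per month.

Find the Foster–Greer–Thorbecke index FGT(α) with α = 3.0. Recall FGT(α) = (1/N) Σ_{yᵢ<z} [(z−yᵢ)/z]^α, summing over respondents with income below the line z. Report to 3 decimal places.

Incomes under z: 20×£1,500, 3×£1,600 (q = 23 of N = 56).
Relative gaps: (1900−1500)/1900 = 0.2105 (×20); (1900−1600)/1900 = 0.1579 (×3).
Raised to α = 3.0: 0.00933 (×20); 0.00394 (×3).
Sum = 0.198425; FGT(3.0) = 0.198425 / 56 = 0.004.

0.004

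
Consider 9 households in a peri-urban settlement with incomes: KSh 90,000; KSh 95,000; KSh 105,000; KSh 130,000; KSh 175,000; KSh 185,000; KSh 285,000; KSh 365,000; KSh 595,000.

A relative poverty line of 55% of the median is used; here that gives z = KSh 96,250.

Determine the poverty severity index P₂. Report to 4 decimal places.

Below the line: KSh 90,000, KSh 95,000 (q = 2 of N = 9).
Relative gaps: (96250−90000)/96250 = 0.0649; (96250−95000)/96250 = 0.0130.
Squared: 0.0042; 0.0002.
Sum = 0.004385; P₂ = 0.004385 / 9 = 0.0005.

0.0005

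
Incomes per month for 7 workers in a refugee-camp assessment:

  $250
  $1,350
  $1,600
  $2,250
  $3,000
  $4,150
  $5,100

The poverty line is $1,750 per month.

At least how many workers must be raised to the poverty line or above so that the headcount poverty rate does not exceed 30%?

Currently q = 3 of N = 7 are below the line (H = 0.429).
A headcount ratio of at most 30% allows at most ⌊0.30 × 7⌋ = 2 poor workers.
So at least 3 − 2 = 1 must be lifted.

1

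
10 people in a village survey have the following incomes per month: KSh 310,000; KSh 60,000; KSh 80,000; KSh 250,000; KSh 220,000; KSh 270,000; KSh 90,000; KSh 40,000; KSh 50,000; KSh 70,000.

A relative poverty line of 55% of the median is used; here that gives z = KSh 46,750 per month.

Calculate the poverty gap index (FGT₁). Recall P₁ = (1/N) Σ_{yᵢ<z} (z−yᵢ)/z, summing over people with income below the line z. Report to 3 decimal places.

Poor units: KSh 40,000 (q = 1 of N = 10).
Shortfall ratios: (46750−40000)/46750 = 0.1444.
Σ = 0.144385. Dividing by the full population N = 10 gives P₁ = 0.014.

0.014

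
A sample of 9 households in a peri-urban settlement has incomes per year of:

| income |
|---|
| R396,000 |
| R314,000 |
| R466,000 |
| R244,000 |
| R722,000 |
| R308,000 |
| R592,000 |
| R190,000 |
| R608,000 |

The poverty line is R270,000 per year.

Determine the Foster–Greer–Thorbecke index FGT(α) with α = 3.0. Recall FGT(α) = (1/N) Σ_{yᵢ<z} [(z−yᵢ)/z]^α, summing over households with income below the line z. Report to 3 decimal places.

0.003

Incomes under z: R190,000, R244,000 (q = 2 of N = 9).
Shortfall ratios: (270000−190000)/270000 = 0.2963; (270000−244000)/270000 = 0.0963.
Raised to α = 3.0: 0.02601; 0.00089.
Sum = 0.026905; FGT(3.0) = 0.026905 / 9 = 0.003.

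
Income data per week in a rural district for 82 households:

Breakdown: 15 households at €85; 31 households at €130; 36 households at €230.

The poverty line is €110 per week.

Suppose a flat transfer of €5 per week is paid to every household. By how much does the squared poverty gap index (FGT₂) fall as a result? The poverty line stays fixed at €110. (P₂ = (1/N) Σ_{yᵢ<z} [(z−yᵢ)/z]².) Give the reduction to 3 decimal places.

0.003

Before: below the line — 15×€85; squared poverty gap index (FGT₂) = 0.00945.
After the €5 transfer: below the line — 15×€90; squared poverty gap index (FGT₂) = 0.00605.
Reduction = 0.00945 − 0.00605 = 0.003.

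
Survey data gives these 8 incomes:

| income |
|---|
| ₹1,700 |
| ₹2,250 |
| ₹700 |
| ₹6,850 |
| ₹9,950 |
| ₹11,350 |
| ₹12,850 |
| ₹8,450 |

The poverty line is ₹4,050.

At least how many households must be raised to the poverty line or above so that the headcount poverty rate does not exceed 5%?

3 of the 8 households are poor, so H = 3/8 = 0.375.
A headcount ratio of at most 5% allows at most ⌊0.05 × 8⌋ = 0 poor households.
So at least 3 − 0 = 3 must be lifted.

3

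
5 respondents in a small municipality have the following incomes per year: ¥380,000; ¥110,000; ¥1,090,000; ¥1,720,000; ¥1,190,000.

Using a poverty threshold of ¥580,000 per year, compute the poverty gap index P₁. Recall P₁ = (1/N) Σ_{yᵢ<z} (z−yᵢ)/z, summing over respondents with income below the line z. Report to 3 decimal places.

Incomes under z: ¥110,000, ¥380,000 (q = 2 of N = 5).
Relative gaps: (580000−110000)/580000 = 0.8103; (580000−380000)/580000 = 0.3448.
Sum of shortfalls = 1.155172; P₁ averages over all N: 1.155172 / 5 = 0.231.

0.231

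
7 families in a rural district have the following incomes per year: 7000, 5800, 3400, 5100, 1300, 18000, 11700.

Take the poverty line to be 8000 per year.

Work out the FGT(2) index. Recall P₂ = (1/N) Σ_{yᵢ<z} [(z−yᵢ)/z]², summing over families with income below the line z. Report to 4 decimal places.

0.1792

Below z: 1300, 3400, 5100, 5800, 7000 (q = 5 of N = 7).
Shortfall ratios: (8000−1300)/8000 = 0.8375; (8000−3400)/8000 = 0.5750; (8000−5100)/8000 = 0.3625; (8000−5800)/8000 = 0.2750; (8000−7000)/8000 = 0.1250.
Squared: 0.7014; 0.3306; 0.1314; 0.0756; 0.0156.
Sum = 1.254687; P₂ = 1.254687 / 7 = 0.1792.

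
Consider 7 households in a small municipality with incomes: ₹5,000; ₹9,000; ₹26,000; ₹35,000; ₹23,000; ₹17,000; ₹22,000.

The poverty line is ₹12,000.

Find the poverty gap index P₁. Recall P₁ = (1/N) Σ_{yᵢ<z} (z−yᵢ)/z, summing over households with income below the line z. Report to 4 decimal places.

0.1190

Below z: ₹5,000, ₹9,000 (q = 2 of N = 7).
Relative gaps: (12000−5000)/12000 = 0.5833; (12000−9000)/12000 = 0.2500.
Σ = 0.833333. Dividing by the full population N = 7 gives P₁ = 0.1190.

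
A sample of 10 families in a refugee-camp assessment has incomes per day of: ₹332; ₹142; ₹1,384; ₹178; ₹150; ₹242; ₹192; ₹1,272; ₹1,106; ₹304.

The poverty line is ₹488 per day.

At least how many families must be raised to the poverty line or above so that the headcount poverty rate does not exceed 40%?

Currently q = 7 of N = 10 are below the line (H = 0.700).
A headcount ratio of at most 40% allows at most ⌊0.40 × 10⌋ = 4 poor families.
So at least 7 − 4 = 3 must be lifted.

3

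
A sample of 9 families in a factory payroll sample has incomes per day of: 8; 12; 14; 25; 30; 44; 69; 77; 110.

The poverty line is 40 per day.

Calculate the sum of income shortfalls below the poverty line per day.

Incomes under z: 8, 12, 14, 25, 30 (q = 5 of N = 9).
Individual gaps: 40−8 = 32; 40−12 = 28; 40−14 = 26; 40−25 = 15; 40−30 = 10.
Aggregate gap = 111.

111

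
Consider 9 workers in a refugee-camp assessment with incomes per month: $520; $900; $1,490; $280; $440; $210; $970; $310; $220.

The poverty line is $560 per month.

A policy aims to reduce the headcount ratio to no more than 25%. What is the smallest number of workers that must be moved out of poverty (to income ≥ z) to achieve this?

Currently q = 6 of N = 9 are below the line (H = 0.667).
A headcount ratio of at most 25% allows at most ⌊0.25 × 9⌋ = 2 poor workers.
So at least 6 − 2 = 4 must be lifted.

4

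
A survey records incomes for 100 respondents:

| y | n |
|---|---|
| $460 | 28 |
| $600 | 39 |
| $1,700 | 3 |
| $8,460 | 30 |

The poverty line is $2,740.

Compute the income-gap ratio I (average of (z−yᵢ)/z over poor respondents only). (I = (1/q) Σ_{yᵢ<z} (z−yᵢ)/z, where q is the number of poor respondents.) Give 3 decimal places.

0.784

Below z: 28×$460, 39×$600, 3×$1,700 (q = 70 of N = 100).
Relative gaps: 0.8321 (×28), 0.7810 (×39), 0.3796 (×3); sum = 54.897810.
I averages over the q = 70 poor units only: 54.897810 / 70 = 0.784.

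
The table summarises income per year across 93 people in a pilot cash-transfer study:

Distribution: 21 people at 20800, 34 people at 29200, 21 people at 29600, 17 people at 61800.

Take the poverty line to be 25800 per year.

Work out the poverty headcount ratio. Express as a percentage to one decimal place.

21 of the 93 people have income below 25800.
H = 21/93 = 22.6%.

22.6%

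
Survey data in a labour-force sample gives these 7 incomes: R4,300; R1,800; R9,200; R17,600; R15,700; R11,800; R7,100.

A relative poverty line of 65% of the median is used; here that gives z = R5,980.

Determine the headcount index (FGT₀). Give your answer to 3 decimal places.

2 of the 7 families have income below R5,980.
H = 2/7 = 0.286.

0.286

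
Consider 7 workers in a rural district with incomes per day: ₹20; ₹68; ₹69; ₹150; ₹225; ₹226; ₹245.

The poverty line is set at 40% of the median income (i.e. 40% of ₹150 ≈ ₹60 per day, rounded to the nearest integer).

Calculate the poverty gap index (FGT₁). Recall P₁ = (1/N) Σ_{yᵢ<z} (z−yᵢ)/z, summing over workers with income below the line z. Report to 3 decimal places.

0.095

Below z: ₹20 (q = 1 of N = 7).
Shortfall ratios: (60−20)/60 = 0.6667.
Σ = 0.666667. Dividing by the full population N = 7 gives P₁ = 0.095.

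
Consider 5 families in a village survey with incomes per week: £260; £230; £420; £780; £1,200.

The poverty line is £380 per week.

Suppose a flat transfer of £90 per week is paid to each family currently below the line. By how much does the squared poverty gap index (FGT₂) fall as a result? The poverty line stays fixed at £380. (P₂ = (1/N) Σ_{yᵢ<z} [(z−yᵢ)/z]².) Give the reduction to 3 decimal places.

0.045

Before: below the line — £230, £260; squared poverty gap index (FGT₂) = 0.05111.
After the £90 transfer: below the line — £320, £350; squared poverty gap index (FGT₂) = 0.00623.
Reduction = 0.05111 − 0.00623 = 0.045.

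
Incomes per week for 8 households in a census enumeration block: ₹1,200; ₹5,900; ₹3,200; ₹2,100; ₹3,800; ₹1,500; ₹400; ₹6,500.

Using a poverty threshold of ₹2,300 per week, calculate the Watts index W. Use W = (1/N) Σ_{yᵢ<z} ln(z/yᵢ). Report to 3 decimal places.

0.365

Below z: ₹400, ₹1,200, ₹1,500, ₹2,100 (q = 4 of N = 8).
ln(z/y) terms: ln(2300/400) = 1.7492; ln(2300/1200) = 0.6506; ln(2300/1500) = 0.4274; ln(2300/2100) = 0.0910.
W = 2.918203 / 8 = 0.365.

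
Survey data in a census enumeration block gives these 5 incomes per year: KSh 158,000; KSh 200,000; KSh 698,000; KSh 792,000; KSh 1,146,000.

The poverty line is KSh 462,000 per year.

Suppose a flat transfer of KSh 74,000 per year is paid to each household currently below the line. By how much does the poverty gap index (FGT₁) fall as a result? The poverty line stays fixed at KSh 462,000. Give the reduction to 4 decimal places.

0.0641

Before: below the line — KSh 158,000, KSh 200,000; poverty gap index (FGT₁) = 0.245022.
After the KSh 74,000 transfer: below the line — KSh 232,000, KSh 274,000; poverty gap index (FGT₁) = 0.180952.
Reduction = 0.245022 − 0.180952 = 0.0641.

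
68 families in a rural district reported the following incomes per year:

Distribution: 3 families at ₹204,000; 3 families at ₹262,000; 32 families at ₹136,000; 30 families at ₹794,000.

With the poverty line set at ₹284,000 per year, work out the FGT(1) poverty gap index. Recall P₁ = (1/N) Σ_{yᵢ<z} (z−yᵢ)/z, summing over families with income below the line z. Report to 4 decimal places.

0.2611

Below the line: 32×₹136,000, 3×₹204,000, 3×₹262,000 (q = 38 of N = 68).
Gap ratios (z−y)/z: (284000−136000)/284000 = 0.5211 (×32); (284000−204000)/284000 = 0.2817 (×3); (284000−262000)/284000 = 0.0775 (×3).
Σ = 17.753521. Dividing by the full population N = 68 gives P₁ = 0.2611.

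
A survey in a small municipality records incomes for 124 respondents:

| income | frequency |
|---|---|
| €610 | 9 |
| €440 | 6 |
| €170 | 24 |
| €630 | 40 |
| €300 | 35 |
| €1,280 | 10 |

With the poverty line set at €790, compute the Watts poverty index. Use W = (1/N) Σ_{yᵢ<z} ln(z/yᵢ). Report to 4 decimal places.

0.6907

Poor units: 24×€170, 35×€300, 6×€440, 9×€610, 40×€630 (q = 114 of N = 124).
Log gaps: ln(790/170) = 1.5362 (×24); ln(790/300) = 0.9683 (×35); ln(790/440) = 0.5853 (×6); ln(790/610) = 0.2586 (×9); ln(790/630) = 0.2263 (×40).
W = 85.649635 / 124 = 0.6907.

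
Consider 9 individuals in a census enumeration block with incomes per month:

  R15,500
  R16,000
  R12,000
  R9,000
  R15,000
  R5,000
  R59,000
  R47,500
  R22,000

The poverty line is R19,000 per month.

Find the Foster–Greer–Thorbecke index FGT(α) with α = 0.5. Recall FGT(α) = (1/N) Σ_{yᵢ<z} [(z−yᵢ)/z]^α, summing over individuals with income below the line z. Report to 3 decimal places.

Below z: R5,000, R9,000, R12,000, R15,000, R15,500, R16,000 (q = 6 of N = 9).
Shortfall ratios: (19000−5000)/19000 = 0.7368; (19000−9000)/19000 = 0.5263; (19000−12000)/19000 = 0.3684; (19000−15000)/19000 = 0.2105; (19000−15500)/19000 = 0.1842; (19000−16000)/19000 = 0.1579.
Raised to α = 0.5: 0.85840; 0.72548; 0.60698; 0.45883; 0.42920; 0.39736.
Sum = 3.476237; FGT(0.5) = 3.476237 / 9 = 0.386.

0.386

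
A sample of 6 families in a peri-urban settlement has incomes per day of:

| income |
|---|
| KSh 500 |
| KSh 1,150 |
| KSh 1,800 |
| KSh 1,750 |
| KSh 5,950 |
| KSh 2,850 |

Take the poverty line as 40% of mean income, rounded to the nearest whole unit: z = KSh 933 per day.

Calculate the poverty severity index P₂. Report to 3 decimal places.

0.036

Poor units: KSh 500 (q = 1 of N = 6).
Gap ratios (z−y)/z: (933−500)/933 = 0.4641.
Squared: 0.2154.
Sum = 0.215384; P₂ = 0.215384 / 6 = 0.036.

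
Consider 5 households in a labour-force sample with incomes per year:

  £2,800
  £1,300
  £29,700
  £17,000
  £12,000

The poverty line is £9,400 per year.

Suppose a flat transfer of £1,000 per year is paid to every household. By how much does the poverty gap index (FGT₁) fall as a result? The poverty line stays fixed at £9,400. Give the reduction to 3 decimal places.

0.043

Before: below the line — £1,300, £2,800; poverty gap index (FGT₁) = 0.31277.
After the £1,000 transfer: below the line — £2,300, £3,800; poverty gap index (FGT₁) = 0.27021.
Reduction = 0.31277 − 0.27021 = 0.043.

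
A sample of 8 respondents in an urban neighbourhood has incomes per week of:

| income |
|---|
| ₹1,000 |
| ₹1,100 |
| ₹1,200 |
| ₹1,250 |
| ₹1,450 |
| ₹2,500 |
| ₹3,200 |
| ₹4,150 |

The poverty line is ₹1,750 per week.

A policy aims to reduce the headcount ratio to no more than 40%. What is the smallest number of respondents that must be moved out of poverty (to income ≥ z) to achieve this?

2

5 of the 8 respondents are poor, so H = 5/8 = 0.625.
A headcount ratio of at most 40% allows at most ⌊0.40 × 8⌋ = 3 poor respondents.
So at least 5 − 3 = 2 must be lifted.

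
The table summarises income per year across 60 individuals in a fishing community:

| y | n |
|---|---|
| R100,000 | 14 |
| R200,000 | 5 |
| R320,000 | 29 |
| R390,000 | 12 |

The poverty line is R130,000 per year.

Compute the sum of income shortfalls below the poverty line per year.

R420,000

Poor units: 14×R100,000 (q = 14 of N = 60).
Individual gaps: 14×(130000−100000) = 420000.
Aggregate gap = R420,000.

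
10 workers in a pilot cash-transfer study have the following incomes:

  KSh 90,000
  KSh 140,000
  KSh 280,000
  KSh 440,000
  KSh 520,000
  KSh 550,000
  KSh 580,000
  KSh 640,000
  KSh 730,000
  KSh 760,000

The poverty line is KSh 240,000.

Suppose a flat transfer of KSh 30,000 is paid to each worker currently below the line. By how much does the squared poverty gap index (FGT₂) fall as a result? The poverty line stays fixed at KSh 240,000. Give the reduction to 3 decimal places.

Before: below the line — KSh 90,000, KSh 140,000; squared poverty gap index (FGT₂) = 0.05642.
After the KSh 30,000 transfer: below the line — KSh 120,000, KSh 170,000; squared poverty gap index (FGT₂) = 0.03351.
Reduction = 0.05642 − 0.03351 = 0.023.

0.023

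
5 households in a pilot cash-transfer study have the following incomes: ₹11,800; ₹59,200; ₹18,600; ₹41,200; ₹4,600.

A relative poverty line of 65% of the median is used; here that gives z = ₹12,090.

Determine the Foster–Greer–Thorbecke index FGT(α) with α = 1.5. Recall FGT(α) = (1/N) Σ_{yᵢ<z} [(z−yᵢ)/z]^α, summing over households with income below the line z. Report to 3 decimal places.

0.098

Incomes under z: ₹4,600, ₹11,800 (q = 2 of N = 5).
Shortfall ratios: (12090−4600)/12090 = 0.6195; (12090−11800)/12090 = 0.0240.
Raised to α = 1.5: 0.48762; 0.00371.
Sum = 0.491337; FGT(1.5) = 0.491337 / 5 = 0.098.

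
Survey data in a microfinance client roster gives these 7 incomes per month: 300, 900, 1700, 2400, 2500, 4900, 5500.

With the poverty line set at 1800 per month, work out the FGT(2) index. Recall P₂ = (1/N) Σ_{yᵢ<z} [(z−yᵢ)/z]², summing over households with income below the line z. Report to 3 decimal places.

0.135

Below z: 300, 900, 1700 (q = 3 of N = 7).
Gap ratios (z−y)/z: (1800−300)/1800 = 0.8333; (1800−900)/1800 = 0.5000; (1800−1700)/1800 = 0.0556.
Squared: 0.6944; 0.2500; 0.0031.
Sum = 0.947531; P₂ = 0.947531 / 7 = 0.135.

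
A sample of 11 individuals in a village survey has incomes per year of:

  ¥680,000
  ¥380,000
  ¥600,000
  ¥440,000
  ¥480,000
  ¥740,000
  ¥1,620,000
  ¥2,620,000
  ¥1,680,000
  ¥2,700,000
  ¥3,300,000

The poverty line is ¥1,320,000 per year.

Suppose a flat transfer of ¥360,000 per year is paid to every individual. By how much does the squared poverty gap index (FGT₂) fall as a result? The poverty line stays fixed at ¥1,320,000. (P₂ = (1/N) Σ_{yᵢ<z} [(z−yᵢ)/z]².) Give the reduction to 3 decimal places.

Before: below the line — ¥380,000, ¥440,000, ¥480,000, ¥600,000, ¥680,000, ¥740,000; squared poverty gap index (FGT₂) = 0.18929.
After the ¥360,000 transfer: below the line — ¥740,000, ¥800,000, ¥840,000, ¥960,000, ¥1,040,000, ¥1,100,000; squared poverty gap index (FGT₂) = 0.05706.
Reduction = 0.18929 − 0.05706 = 0.132.

0.132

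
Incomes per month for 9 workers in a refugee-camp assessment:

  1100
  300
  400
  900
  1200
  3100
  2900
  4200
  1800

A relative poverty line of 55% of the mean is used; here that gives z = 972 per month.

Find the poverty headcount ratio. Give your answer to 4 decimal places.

0.3333

3 of the 9 workers have income below 972.
H = 3/9 = 0.3333.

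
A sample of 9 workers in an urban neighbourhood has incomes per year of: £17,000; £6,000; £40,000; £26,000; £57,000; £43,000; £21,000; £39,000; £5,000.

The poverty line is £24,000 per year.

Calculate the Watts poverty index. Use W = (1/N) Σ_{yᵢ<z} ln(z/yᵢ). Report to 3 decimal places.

Below z: £5,000, £6,000, £17,000, £21,000 (q = 4 of N = 9).
Log shortfalls: ln(24000/5000) = 1.5686; ln(24000/6000) = 1.3863; ln(24000/17000) = 0.3448; ln(24000/21000) = 0.1335.
W = 3.433282 / 9 = 0.381.

0.381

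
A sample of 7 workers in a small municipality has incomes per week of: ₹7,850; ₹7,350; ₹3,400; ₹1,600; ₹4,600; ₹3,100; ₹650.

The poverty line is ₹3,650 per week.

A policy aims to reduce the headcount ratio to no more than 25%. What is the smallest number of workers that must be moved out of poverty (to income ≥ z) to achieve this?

3

4 of the 7 workers are poor, so H = 4/7 = 0.571.
A headcount ratio of at most 25% allows at most ⌊0.25 × 7⌋ = 1 poor workers.
So at least 4 − 1 = 3 must be lifted.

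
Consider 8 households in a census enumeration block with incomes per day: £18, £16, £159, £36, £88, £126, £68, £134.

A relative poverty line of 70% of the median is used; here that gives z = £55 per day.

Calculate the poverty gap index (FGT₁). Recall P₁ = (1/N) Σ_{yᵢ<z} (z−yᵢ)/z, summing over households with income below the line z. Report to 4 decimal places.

Below the line: £16, £18, £36 (q = 3 of N = 8).
Normalized shortfalls: (55−16)/55 = 0.7091; (55−18)/55 = 0.6727; (55−36)/55 = 0.3455.
Sum of shortfalls = 1.727273; P₁ averages over all N: 1.727273 / 8 = 0.2159.

0.2159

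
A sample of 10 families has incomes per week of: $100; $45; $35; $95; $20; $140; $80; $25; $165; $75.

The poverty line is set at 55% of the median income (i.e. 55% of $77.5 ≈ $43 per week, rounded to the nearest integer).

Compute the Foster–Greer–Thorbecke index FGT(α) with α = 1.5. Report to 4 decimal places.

0.0742

Poor units: $20, $25, $35 (q = 3 of N = 10).
Shortfall ratios: (43−20)/43 = 0.5349; (43−25)/43 = 0.4186; (43−35)/43 = 0.1860.
Raised to α = 1.5: 0.39119; 0.27084; 0.08025.
Sum = 0.742275; FGT(1.5) = 0.742275 / 10 = 0.0742.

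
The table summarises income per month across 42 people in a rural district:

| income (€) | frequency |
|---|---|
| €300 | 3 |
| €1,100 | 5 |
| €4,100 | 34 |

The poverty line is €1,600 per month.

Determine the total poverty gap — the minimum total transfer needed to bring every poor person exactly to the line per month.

Below the line: 3×€300, 5×€1,100 (q = 8 of N = 42).
Individual gaps: 3×(1600−300) = 3900; 5×(1600−1100) = 2500.
Aggregate gap = €6,400.

€6,400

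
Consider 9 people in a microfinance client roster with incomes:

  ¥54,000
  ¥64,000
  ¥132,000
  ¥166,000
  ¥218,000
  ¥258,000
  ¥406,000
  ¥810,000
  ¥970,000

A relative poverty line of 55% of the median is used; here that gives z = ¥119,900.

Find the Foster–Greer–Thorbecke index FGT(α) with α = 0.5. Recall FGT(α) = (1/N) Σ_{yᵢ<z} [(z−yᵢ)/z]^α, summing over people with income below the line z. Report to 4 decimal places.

0.1582

Below z: ¥54,000, ¥64,000 (q = 2 of N = 9).
Shortfall ratios: (119900−54000)/119900 = 0.5496; (119900−64000)/119900 = 0.4662.
Raised to α = 0.5: 0.74137; 0.68280.
Sum = 1.424171; FGT(0.5) = 1.424171 / 9 = 0.1582.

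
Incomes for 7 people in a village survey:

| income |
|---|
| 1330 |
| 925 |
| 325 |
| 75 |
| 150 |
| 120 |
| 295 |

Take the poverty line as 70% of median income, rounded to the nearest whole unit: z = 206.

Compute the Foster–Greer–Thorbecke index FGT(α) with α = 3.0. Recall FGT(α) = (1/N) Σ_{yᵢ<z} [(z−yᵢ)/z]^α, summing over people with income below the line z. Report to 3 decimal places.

Poor units: 75, 120, 150 (q = 3 of N = 7).
Shortfall ratios: (206−75)/206 = 0.6359; (206−120)/206 = 0.4175; (206−150)/206 = 0.2718.
Raised to α = 3.0: 0.25717; 0.07276; 0.02009.
Sum = 0.350015; FGT(3.0) = 0.350015 / 7 = 0.050.

0.050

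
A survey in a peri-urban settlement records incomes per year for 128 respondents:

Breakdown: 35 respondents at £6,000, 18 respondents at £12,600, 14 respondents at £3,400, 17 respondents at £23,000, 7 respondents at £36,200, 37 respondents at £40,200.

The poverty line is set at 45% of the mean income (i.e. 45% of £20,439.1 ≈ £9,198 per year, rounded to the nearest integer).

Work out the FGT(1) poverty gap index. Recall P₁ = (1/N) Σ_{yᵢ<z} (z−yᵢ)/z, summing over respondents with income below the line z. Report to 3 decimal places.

Incomes under z: 14×£3,400, 35×£6,000 (q = 49 of N = 128).
Gap ratios (z−y)/z: (9198−3400)/9198 = 0.6304 (×14); (9198−6000)/9198 = 0.3477 (×35).
Sum of shortfalls = 20.993912; P₁ averages over all N: 20.993912 / 128 = 0.164.

0.164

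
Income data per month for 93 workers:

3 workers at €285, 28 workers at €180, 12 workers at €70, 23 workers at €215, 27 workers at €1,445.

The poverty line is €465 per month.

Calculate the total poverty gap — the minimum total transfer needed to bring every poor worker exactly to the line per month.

Below z: 12×€70, 28×€180, 23×€215, 3×€285 (q = 66 of N = 93).
Individual gaps: 12×(465−70) = 4740; 28×(465−180) = 7980; 23×(465−215) = 5750; 3×(465−285) = 540.
Aggregate gap = €19,010.

€19,010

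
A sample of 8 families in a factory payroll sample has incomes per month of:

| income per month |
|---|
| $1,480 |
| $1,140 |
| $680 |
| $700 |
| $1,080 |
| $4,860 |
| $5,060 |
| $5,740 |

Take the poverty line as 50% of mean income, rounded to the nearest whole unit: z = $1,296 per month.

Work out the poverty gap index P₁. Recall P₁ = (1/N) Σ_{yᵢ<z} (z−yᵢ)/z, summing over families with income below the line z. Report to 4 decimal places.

Poor units: $680, $700, $1,080, $1,140 (q = 4 of N = 8).
Relative gaps: (1296−680)/1296 = 0.4753; (1296−700)/1296 = 0.4599; (1296−1080)/1296 = 0.1667; (1296−1140)/1296 = 0.1204.
Σ = 1.222222. Dividing by the full population N = 8 gives P₁ = 0.1528.

0.1528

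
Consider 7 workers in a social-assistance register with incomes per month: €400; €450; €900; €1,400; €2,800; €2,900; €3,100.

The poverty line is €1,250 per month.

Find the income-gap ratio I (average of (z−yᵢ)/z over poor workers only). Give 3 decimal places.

0.533

Below z: €400, €450, €900 (q = 3 of N = 7).
Shortfall ratios (z−y)/z: 0.6800, 0.6400, 0.2800; sum = 1.600000.
The income-gap ratio divides by q (the poor only): 1.600000 / 3 = 0.533.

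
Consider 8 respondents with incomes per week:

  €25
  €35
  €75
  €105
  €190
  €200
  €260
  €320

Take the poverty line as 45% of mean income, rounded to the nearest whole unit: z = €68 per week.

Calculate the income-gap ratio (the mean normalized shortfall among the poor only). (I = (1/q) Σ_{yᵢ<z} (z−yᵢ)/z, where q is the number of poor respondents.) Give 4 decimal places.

Below the line: €25, €35 (q = 2 of N = 8).
Relative gaps: 0.6324, 0.4853; sum = 1.117647.
The income-gap ratio divides by q (the poor only): 1.117647 / 2 = 0.5588.

0.5588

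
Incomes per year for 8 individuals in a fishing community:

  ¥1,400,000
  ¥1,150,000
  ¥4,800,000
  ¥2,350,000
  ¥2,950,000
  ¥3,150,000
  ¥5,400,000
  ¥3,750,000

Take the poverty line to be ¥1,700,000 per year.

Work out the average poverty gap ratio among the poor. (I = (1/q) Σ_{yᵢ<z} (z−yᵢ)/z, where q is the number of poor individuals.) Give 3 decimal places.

Below z: ¥1,150,000, ¥1,400,000 (q = 2 of N = 8).
Shortfall ratios (z−y)/z: 0.3235, 0.1765; sum = 0.500000.
The income-gap ratio divides by q (the poor only): 0.500000 / 2 = 0.250.

0.250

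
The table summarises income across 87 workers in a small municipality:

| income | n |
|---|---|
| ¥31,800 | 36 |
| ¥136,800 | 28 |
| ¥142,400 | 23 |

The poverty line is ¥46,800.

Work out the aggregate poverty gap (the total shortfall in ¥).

Below the line: 36×¥31,800 (q = 36 of N = 87).
Individual gaps: 36×(46800−31800) = 540000.
Aggregate gap = ¥540,000.

¥540,000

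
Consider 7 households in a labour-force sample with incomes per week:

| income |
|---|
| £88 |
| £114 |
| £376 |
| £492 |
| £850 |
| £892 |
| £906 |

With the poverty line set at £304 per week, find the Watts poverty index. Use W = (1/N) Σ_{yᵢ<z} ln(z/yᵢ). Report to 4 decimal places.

Incomes under z: £88, £114 (q = 2 of N = 7).
Log gaps: ln(304/88) = 1.2397; ln(304/114) = 0.9808.
W = 2.220520 / 7 = 0.3172.

0.3172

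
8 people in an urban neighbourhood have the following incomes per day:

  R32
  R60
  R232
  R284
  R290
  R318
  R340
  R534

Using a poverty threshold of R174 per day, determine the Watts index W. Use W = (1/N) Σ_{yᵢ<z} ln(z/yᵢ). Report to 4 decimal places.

Poor units: R32, R60 (q = 2 of N = 8).
Log shortfalls: ln(174/32) = 1.6933; ln(174/60) = 1.0647.
W = 2.758030 / 8 = 0.3448.

0.3448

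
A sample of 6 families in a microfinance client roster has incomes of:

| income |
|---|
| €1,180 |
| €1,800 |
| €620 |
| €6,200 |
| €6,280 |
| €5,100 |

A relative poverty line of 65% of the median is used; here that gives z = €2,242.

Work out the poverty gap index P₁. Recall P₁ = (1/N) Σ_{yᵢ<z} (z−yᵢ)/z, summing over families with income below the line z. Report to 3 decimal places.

Below the line: €620, €1,180, €1,800 (q = 3 of N = 6).
Relative gaps: (2242−620)/2242 = 0.7235; (2242−1180)/2242 = 0.4737; (2242−1800)/2242 = 0.1971.
Σ = 1.394291. Dividing by the full population N = 6 gives P₁ = 0.232.

0.232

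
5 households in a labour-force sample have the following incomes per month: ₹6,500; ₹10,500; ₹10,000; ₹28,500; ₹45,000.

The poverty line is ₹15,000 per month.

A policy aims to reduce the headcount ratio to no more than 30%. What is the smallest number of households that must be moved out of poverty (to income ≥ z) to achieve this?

2

Currently q = 3 of N = 5 are below the line (H = 0.600).
A headcount ratio of at most 30% allows at most ⌊0.30 × 5⌋ = 1 poor households.
So at least 3 − 1 = 2 must be lifted.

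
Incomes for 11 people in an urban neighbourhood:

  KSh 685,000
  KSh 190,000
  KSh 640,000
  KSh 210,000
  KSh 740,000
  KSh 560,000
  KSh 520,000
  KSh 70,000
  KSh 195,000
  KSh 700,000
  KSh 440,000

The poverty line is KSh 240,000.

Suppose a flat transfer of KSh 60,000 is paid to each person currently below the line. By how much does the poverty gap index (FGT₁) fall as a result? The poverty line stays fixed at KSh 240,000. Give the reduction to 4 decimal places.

Before: below the line — KSh 70,000, KSh 190,000, KSh 195,000, KSh 210,000; poverty gap index (FGT₁) = 0.111742.
After the KSh 60,000 transfer: below the line — KSh 130,000; poverty gap index (FGT₁) = 0.041667.
Reduction = 0.111742 − 0.041667 = 0.0701.

0.0701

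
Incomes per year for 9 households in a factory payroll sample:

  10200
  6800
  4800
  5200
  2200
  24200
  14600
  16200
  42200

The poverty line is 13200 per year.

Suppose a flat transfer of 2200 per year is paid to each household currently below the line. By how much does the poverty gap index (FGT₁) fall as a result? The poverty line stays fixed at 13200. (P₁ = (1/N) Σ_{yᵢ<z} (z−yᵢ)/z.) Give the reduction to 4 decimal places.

Before: below the line — 2200, 4800, 5200, 6800, 10200; poverty gap index (FGT₁) = 0.309764.
After the 2200 transfer: below the line — 4400, 7000, 7400, 9000, 12400; poverty gap index (FGT₁) = 0.217172.
Reduction = 0.309764 − 0.217172 = 0.0926.

0.0926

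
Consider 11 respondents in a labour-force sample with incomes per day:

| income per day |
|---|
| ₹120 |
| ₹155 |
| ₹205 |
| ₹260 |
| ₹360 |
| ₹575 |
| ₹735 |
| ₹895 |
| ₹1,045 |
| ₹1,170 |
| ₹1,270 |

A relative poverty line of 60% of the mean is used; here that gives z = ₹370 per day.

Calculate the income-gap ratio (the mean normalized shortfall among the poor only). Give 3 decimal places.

Poor units: ₹120, ₹155, ₹205, ₹260, ₹360 (q = 5 of N = 11).
Shortfall ratios (z−y)/z: 0.6757, 0.5811, 0.4459, 0.2973, 0.0270; sum = 2.027027.
The income-gap ratio divides by q (the poor only): 2.027027 / 5 = 0.405.

0.405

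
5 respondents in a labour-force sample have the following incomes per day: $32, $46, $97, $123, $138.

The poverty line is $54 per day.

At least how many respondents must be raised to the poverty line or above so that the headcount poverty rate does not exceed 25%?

1

Currently q = 2 of N = 5 are below the line (H = 0.400).
A headcount ratio of at most 25% allows at most ⌊0.25 × 5⌋ = 1 poor respondents.
So at least 2 − 1 = 1 must be lifted.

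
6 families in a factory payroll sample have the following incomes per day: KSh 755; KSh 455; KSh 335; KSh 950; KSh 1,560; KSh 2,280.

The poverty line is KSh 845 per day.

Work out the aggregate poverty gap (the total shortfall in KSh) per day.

Below z: KSh 335, KSh 455, KSh 755 (q = 3 of N = 6).
Individual gaps: 845−335 = 510; 845−455 = 390; 845−755 = 90.
Aggregate gap = KSh 990.

KSh 990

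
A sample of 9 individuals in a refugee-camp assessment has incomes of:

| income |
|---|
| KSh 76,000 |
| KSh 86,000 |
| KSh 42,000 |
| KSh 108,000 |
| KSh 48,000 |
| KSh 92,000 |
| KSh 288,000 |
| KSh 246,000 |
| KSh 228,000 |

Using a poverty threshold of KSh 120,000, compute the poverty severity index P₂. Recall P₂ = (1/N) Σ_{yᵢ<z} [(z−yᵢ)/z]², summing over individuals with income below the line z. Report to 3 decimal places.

0.118

Below the line: KSh 42,000, KSh 48,000, KSh 76,000, KSh 86,000, KSh 92,000, KSh 108,000 (q = 6 of N = 9).
Shortfall ratios: (120000−42000)/120000 = 0.6500; (120000−48000)/120000 = 0.6000; (120000−76000)/120000 = 0.3667; (120000−86000)/120000 = 0.2833; (120000−92000)/120000 = 0.2333; (120000−108000)/120000 = 0.1000.
Squared: 0.4225; 0.3600; 0.1344; 0.0803; 0.0544; 0.0100.
Sum = 1.061667; P₂ = 1.061667 / 9 = 0.118.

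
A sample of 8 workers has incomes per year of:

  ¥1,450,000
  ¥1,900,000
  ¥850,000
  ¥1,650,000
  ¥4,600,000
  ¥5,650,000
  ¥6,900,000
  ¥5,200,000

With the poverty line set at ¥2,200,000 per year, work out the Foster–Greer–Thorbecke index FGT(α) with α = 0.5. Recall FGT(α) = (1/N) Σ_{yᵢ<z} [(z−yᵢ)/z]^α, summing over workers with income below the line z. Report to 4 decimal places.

0.2796

Poor units: ¥850,000, ¥1,450,000, ¥1,650,000, ¥1,900,000 (q = 4 of N = 8).
Gap ratios (z−y)/z: (2200000−850000)/2200000 = 0.6136; (2200000−1450000)/2200000 = 0.3409; (2200000−1650000)/2200000 = 0.2500; (2200000−1900000)/2200000 = 0.1364.
Raised to α = 0.5: 0.78335; 0.58387; 0.50000; 0.36927.
Sum = 2.236498; FGT(0.5) = 2.236498 / 8 = 0.2796.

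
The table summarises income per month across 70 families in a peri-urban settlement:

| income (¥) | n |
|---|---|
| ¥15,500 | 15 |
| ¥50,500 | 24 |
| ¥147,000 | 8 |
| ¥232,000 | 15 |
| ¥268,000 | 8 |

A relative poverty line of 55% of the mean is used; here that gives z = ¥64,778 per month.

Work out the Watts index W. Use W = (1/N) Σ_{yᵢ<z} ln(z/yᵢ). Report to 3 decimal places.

0.392

Poor units: 15×¥15,500, 24×¥50,500 (q = 39 of N = 70).
ln(z/y) terms: ln(64778/15500) = 1.4301 (×15); ln(64778/50500) = 0.2490 (×24).
W = 27.427715 / 70 = 0.392.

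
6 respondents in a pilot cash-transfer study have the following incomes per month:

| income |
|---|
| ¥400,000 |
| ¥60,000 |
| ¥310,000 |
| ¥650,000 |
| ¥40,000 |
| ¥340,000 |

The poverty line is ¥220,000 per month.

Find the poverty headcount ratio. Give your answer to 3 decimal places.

0.333

2 of the 6 respondents have income below ¥220,000.
H = 2/6 = 0.333.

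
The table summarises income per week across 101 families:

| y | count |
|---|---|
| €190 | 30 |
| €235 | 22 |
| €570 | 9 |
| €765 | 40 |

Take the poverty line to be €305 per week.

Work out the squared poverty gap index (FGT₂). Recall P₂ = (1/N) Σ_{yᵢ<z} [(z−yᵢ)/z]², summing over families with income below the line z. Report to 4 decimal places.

Below the line: 30×€190, 22×€235 (q = 52 of N = 101).
Normalized shortfalls: (305−190)/305 = 0.3770 (×30); (305−235)/305 = 0.2295 (×22).
Squared: 0.1422 (×30); 0.0527 (×22).
Sum = 5.423811; P₂ = 5.423811 / 101 = 0.0537.

0.0537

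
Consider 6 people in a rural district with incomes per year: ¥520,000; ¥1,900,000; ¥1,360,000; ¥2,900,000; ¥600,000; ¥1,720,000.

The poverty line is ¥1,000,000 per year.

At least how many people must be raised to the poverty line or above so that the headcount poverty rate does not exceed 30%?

2 of the 6 people are poor, so H = 2/6 = 0.333.
A headcount ratio of at most 30% allows at most ⌊0.30 × 6⌋ = 1 poor people.
So at least 2 − 1 = 1 must be lifted.

1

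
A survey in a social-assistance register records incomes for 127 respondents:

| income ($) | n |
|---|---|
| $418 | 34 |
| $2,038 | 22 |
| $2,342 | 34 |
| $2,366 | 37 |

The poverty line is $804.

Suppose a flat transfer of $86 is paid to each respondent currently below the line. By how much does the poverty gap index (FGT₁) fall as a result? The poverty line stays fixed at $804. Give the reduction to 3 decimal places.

Before: below the line — 34×$418; poverty gap index (FGT₁) = 0.12853.
After the $86 transfer: below the line — 34×$504; poverty gap index (FGT₁) = 0.09989.
Reduction = 0.12853 − 0.09989 = 0.029.

0.029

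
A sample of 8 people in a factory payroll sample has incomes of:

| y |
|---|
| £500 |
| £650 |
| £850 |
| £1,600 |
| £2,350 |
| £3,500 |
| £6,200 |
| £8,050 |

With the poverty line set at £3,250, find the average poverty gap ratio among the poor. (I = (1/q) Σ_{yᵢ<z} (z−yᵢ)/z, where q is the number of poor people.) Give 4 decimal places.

0.6338

Incomes under z: £500, £650, £850, £1,600, £2,350 (q = 5 of N = 8).
Relative gaps: 0.8462, 0.8000, 0.7385, 0.5077, 0.2769; sum = 3.169231.
I averages over the q = 5 poor units only: 3.169231 / 5 = 0.6338.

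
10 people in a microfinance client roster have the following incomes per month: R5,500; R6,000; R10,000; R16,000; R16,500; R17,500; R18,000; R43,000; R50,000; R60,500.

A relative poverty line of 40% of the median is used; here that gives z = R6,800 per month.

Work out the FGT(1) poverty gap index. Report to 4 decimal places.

0.0309

Incomes under z: R5,500, R6,000 (q = 2 of N = 10).
Gap ratios (z−y)/z: (6800−5500)/6800 = 0.1912; (6800−6000)/6800 = 0.1176.
Sum of shortfalls = 0.308824; P₁ averages over all N: 0.308824 / 10 = 0.0309.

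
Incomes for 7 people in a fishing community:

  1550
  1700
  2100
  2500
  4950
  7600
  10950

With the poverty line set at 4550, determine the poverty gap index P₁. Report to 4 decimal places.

0.3250

Incomes under z: 1550, 1700, 2100, 2500 (q = 4 of N = 7).
Relative gaps: (4550−1550)/4550 = 0.6593; (4550−1700)/4550 = 0.6264; (4550−2100)/4550 = 0.5385; (4550−2500)/4550 = 0.4505.
Sum of shortfalls = 2.274725; P₁ averages over all N: 2.274725 / 7 = 0.3250.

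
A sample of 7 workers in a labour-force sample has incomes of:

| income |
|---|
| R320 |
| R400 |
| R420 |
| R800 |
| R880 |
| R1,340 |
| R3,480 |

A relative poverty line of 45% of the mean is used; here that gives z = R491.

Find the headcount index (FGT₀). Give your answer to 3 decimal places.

3 of the 7 workers have income below R491.
H = 3/7 = 0.429.

0.429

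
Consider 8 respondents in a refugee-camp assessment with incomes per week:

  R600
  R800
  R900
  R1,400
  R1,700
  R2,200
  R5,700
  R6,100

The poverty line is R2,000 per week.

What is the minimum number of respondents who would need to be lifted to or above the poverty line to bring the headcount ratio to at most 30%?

5 of the 8 respondents are poor, so H = 5/8 = 0.625.
A headcount ratio of at most 30% allows at most ⌊0.30 × 8⌋ = 2 poor respondents.
So at least 5 − 2 = 3 must be lifted.

3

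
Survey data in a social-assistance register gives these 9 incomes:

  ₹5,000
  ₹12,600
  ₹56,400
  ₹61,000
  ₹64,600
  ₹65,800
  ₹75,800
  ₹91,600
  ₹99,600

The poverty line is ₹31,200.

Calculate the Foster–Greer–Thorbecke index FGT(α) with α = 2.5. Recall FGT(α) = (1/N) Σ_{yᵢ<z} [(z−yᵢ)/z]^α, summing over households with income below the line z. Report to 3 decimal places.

Poor units: ₹5,000, ₹12,600 (q = 2 of N = 9).
Normalized shortfalls: (31200−5000)/31200 = 0.8397; (31200−12600)/31200 = 0.5962.
Raised to α = 2.5: 0.64620; 0.27441.
Sum = 0.920607; FGT(2.5) = 0.920607 / 9 = 0.102.

0.102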